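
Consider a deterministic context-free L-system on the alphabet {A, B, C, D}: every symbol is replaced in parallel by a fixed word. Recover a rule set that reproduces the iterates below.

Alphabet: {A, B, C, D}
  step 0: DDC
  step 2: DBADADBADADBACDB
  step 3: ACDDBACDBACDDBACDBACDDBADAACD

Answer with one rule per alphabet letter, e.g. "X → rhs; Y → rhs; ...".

A->DB, B->D, C->ADA, D->AC

  step 2 ⇒ step 3: DBADADBADADBACDB ⇒ AC·D·DB·AC·DB·AC·D·DB·AC·DB·AC·D·DB·ADA·AC·D
    A ↦ DB
    B ↦ D
    C ↦ ADA
    D ↦ AC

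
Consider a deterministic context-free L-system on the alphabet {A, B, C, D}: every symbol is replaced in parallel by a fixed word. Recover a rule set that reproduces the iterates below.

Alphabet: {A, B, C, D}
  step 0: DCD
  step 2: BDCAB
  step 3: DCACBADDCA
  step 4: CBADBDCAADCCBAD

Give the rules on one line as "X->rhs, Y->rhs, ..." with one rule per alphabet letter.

  step 3 ⇒ step 4: DCACBADDCA ⇒ C·B·AD·B·DCA·AD·C·C·B·AD
    A ↦ AD
    B ↦ DCA
    C ↦ B
    D ↦ C

A->AD, B->DCA, C->B, D->C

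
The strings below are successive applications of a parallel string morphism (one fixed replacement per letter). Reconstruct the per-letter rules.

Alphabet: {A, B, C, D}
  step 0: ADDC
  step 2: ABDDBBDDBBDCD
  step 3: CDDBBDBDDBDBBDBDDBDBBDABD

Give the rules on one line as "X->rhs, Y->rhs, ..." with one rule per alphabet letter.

A->CD, B->DB, C->A, D->BD

  step 2 ⇒ step 3: ABDDBBDDBBDCD ⇒ CD·DB·BD·BD·DB·DB·BD·BD·DB·DB·BD·A·BD
    A ↦ CD
    B ↦ DB
    C ↦ A
    D ↦ BD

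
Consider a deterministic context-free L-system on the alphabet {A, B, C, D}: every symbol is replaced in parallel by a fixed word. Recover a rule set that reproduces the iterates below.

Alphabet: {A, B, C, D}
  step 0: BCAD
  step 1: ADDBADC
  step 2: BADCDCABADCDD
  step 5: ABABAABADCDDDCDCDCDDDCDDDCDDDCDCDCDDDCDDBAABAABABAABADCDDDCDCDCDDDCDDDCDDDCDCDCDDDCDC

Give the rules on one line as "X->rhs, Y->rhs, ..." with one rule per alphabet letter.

  step 1 ⇒ step 2: ADDBADC ⇒ BA·DC·DC·A·BA·DC·DD
    A ↦ BA
    B ↦ A
    C ↦ DD
    D ↦ DC

A->BA, B->A, C->DD, D->DC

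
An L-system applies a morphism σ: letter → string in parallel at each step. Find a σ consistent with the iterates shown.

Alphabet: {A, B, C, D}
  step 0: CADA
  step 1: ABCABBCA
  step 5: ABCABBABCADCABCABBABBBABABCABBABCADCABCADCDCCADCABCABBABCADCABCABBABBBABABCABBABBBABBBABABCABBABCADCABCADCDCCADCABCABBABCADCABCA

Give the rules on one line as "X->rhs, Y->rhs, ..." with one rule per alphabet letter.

A->CA, B->DC, C->AB, D->BB

  step 0 ⇒ step 1: CADA ⇒ AB·CA·BB·CA
    A ↦ CA
    C ↦ AB
    D ↦ BB
    B ↦ DC  (constrained at step 1)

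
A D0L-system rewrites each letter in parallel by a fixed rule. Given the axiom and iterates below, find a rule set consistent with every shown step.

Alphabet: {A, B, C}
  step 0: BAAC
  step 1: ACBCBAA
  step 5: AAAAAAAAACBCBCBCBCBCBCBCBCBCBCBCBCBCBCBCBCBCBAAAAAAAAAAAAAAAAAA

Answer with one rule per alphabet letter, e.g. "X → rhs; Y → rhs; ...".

A->CB, B->A, C->AA

  step 0 ⇒ step 1: BAAC ⇒ A·CB·CB·AA
    A ↦ CB
    B ↦ A
    C ↦ AA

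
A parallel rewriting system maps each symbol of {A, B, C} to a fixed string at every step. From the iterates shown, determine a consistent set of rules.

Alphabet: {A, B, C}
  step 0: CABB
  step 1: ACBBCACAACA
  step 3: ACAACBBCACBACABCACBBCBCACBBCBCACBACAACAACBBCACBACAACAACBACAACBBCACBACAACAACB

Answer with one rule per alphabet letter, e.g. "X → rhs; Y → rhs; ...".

A->BC, B->ACA, C->ACB

  step 0 ⇒ step 1: CABB ⇒ ACB·BC·ACA·ACA
    A ↦ BC
    B ↦ ACA
    C ↦ ACB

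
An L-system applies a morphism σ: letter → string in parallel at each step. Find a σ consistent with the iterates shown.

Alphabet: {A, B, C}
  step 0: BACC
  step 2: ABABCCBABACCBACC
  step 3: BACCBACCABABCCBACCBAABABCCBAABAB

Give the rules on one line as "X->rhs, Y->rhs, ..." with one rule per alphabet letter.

A->BA, B->CC, C->AB

  step 2 ⇒ step 3: ABABCCBABACCBACC ⇒ BA·CC·BA·CC·AB·AB·CC·BA·CC·BA·AB·AB·CC·BA·AB·AB
    A ↦ BA
    B ↦ CC
    C ↦ AB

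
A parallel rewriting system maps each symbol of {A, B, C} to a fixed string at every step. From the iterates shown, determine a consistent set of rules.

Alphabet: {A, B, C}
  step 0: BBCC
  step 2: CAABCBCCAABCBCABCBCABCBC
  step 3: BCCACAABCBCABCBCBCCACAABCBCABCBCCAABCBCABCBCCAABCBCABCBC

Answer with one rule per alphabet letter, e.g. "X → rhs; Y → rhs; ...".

  step 2 ⇒ step 3: CAABCBCCAABCBCABCBCABCBC ⇒ BC·CA·CA·ABC·BC·ABC·BC·BC·CA·CA·ABC·BC·ABC·BC·CA·ABC·BC·ABC·BC·CA·ABC·BC·ABC·BC
    A ↦ CA
    B ↦ ABC
    C ↦ BC

A->CA, B->ABC, C->BC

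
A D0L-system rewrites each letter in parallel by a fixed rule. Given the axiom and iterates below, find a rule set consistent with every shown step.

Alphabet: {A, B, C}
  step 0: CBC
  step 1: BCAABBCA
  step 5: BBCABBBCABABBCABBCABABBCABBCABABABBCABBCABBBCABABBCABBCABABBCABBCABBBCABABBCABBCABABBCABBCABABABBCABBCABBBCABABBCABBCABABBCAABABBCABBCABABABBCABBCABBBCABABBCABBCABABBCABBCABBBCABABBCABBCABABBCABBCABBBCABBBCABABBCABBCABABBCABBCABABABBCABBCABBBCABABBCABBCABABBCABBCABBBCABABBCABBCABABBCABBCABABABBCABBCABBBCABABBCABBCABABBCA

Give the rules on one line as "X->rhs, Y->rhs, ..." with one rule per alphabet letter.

  step 0 ⇒ step 1: CBC ⇒ BCA·AB·BCA
    B ↦ AB
    C ↦ BCA
    A ↦ BBC  (constrained at step 1)

A->BBC, B->AB, C->BCA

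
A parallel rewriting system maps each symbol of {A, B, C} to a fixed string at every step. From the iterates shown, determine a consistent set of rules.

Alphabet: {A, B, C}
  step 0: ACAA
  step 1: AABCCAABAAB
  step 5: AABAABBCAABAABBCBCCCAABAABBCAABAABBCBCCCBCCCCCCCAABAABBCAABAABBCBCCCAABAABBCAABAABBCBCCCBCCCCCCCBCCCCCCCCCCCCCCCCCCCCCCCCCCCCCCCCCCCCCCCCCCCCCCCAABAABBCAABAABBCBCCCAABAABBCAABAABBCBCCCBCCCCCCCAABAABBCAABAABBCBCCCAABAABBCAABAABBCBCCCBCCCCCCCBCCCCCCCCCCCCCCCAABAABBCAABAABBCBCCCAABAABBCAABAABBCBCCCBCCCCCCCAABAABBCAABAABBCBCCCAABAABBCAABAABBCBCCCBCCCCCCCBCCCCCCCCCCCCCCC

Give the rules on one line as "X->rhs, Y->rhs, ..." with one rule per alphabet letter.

A->AAB, B->BC, C->CC

  step 0 ⇒ step 1: ACAA ⇒ AAB·CC·AAB·AAB
    A ↦ AAB
    C ↦ CC
    B ↦ BC  (constrained at step 1)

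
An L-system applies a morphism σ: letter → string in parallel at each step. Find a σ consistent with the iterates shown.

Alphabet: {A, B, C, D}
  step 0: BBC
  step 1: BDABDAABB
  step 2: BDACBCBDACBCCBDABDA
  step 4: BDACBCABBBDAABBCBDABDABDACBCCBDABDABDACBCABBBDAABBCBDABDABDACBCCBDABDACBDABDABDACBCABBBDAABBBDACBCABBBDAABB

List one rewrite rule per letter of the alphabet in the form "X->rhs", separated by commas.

A->C, B->BDA, C->ABB, D->CB

  step 1 ⇒ step 2: BDABDAABB ⇒ BDA·CB·C·BDA·CB·C·C·BDA·BDA
    A ↦ C
    B ↦ BDA
    D ↦ CB
  step 0 ⇒ step 1: BBC ⇒ BDA·BDA·ABB
    C ↦ ABB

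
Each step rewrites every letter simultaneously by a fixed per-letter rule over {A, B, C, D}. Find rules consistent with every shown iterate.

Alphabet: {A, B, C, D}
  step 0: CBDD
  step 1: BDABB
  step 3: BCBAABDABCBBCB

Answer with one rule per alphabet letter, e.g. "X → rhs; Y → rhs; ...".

A->BCB, B->A, C->BD, D->B

  step 0 ⇒ step 1: CBDD ⇒ BD·A·B·B
    B ↦ A
    C ↦ BD
    D ↦ B
    A ↦ BCB  (constrained at step 1)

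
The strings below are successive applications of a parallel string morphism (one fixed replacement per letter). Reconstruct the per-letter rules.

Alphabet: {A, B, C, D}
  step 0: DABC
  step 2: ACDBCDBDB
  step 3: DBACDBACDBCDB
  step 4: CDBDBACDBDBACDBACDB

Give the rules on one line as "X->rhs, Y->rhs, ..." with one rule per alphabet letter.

A->DB, B->DB, C->A, D->C

  step 3 ⇒ step 4: DBACDBACDBCDB ⇒ C·DB·DB·A·C·DB·DB·A·C·DB·A·C·DB
    A ↦ DB
    B ↦ DB
    C ↦ A
    D ↦ C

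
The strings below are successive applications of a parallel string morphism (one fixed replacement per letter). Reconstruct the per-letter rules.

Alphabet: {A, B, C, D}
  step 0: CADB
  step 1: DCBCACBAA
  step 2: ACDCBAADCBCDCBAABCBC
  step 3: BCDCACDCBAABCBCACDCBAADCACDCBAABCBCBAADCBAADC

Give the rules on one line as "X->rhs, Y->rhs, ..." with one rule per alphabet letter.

A->BC, B->BAA, C->DC, D->AC

  step 2 ⇒ step 3: ACDCBAADCBCDCBAABCBC ⇒ BC·DC·AC·DC·BAA·BC·BC·AC·DC·BAA·DC·AC·DC·BAA·BC·BC·BAA·DC·BAA·DC
    A ↦ BC
    B ↦ BAA
    C ↦ DC
    D ↦ AC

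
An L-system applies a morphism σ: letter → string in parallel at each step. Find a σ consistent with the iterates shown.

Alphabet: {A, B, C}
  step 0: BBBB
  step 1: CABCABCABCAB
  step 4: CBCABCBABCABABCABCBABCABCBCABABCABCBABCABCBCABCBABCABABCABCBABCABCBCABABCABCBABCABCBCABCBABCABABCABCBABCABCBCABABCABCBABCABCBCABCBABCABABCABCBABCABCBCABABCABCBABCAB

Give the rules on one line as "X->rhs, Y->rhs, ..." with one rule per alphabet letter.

A->AB, B->CAB, C->CB

  step 0 ⇒ step 1: BBBB ⇒ CAB·CAB·CAB·CAB
    B ↦ CAB
    A ↦ AB  (constrained at step 1)
    C ↦ CB  (constrained at step 1)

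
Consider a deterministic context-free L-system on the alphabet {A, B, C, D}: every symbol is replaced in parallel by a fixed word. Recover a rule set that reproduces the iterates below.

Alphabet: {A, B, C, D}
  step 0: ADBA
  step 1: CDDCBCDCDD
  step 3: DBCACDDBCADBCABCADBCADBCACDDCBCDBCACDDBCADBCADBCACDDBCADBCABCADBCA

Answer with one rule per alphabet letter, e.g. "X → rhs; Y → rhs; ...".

A->CDD, B->D, C->BCA, D->CBC

  step 0 ⇒ step 1: ADBA ⇒ CDD·CBC·D·CDD
    A ↦ CDD
    B ↦ D
    D ↦ CBC
    C ↦ BCA  (constrained at step 1)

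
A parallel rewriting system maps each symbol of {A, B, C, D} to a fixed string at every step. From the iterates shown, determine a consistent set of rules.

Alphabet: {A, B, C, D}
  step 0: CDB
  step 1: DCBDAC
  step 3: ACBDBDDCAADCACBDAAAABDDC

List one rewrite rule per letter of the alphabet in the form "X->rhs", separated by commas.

A->AA, B->AC, C->DC, D->BD

  step 0 ⇒ step 1: CDB ⇒ DC·BD·AC
    B ↦ AC
    C ↦ DC
    D ↦ BD
    A ↦ AA  (constrained at step 1)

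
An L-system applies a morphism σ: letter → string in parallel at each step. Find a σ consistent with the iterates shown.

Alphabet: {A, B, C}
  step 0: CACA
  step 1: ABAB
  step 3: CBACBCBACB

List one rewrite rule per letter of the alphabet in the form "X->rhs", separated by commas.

  step 0 ⇒ step 1: CACA ⇒ A·B·A·B
    A ↦ B
    C ↦ A
    B ↦ CB  (constrained at step 1)

A->B, B->CB, C->A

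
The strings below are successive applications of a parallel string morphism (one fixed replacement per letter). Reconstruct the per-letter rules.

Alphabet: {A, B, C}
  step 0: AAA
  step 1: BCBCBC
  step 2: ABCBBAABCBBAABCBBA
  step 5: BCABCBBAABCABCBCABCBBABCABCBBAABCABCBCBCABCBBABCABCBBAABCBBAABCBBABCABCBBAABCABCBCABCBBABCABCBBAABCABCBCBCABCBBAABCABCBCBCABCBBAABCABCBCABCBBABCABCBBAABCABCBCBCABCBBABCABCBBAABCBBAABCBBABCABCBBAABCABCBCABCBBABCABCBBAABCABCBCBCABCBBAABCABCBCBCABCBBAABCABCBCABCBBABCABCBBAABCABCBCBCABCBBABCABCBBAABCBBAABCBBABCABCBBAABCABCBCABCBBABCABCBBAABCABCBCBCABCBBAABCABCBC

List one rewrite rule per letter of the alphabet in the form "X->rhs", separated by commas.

A->BC, B->ABC, C->BBA

  step 1 ⇒ step 2: BCBCBC ⇒ ABC·BBA·ABC·BBA·ABC·BBA
    B ↦ ABC
    C ↦ BBA
  step 0 ⇒ step 1: AAA ⇒ BC·BC·BC
    A ↦ BC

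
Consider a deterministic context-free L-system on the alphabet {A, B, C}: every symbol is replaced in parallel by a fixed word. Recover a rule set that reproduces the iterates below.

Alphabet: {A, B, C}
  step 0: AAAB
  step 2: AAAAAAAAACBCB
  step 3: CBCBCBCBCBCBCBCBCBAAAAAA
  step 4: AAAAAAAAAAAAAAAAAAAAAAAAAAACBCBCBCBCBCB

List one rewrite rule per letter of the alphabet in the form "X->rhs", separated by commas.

  step 3 ⇒ step 4: CBCBCBCBCBCBCBCBCBAAAAAA ⇒ A·AA·A·AA·A·AA·A·AA·A·AA·A·AA·A·AA·A·AA·A·AA·CB·CB·CB·CB·CB·CB
    A ↦ CB
    B ↦ AA
    C ↦ A

A->CB, B->AA, C->A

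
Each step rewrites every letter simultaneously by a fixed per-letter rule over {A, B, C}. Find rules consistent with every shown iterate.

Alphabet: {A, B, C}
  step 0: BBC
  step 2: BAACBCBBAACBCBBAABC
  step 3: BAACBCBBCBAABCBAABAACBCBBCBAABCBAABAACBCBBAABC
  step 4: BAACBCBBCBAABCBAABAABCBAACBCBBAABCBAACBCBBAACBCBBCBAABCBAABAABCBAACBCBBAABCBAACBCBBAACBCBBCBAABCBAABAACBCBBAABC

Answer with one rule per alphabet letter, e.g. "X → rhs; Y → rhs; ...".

  step 3 ⇒ step 4: BAACBCBBCBAABCBAABAACBCBBCBAABCBAABAACBCBBAABC ⇒ BAA·CB·CB·BC·BAA·BC·BAA·BAA·BC·BAA·CB·CB·BAA·BC·BAA·CB·CB·BAA·CB·CB·BC·BAA·BC·BAA·BAA·BC·BAA·CB·CB·BAA·BC·BAA·CB·CB·BAA·CB·CB·BC·BAA·BC·BAA·BAA·CB·CB·BAA·BC
    A ↦ CB
    B ↦ BAA
    C ↦ BC

A->CB, B->BAA, C->BC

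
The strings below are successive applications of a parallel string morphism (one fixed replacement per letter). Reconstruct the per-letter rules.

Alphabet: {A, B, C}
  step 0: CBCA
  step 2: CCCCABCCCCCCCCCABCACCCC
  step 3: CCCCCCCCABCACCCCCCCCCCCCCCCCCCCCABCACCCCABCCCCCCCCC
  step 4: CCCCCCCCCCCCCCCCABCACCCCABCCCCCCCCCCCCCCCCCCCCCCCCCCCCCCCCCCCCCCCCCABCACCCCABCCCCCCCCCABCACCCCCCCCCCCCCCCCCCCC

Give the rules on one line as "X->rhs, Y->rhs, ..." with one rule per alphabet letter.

  step 3 ⇒ step 4: CCCCCCCCABCACCCCCCCCCCCCCCCCCCCCABCACCCCABCCCCCCCCC ⇒ CC·CC·CC·CC·CC·CC·CC·CC·ABC·ACC·CC·ABC·CC·CC·CC·CC·CC·CC·CC·CC·CC·CC·CC·CC·CC·CC·CC·CC·CC·CC·CC·CC·ABC·ACC·CC·ABC·CC·CC·CC·CC·ABC·ACC·CC·CC·CC·CC·CC·CC·CC·CC·CC
    A ↦ ABC
    B ↦ ACC
    C ↦ CC

A->ABC, B->ACC, C->CC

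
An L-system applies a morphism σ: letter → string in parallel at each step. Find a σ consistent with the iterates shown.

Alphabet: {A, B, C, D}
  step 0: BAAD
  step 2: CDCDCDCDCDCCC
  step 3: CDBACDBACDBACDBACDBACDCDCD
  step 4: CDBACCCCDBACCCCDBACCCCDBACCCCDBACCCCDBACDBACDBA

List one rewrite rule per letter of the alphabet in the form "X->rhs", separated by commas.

A->CC, B->C, C->CD, D->BA

  step 3 ⇒ step 4: CDBACDBACDBACDBACDBACDCDCD ⇒ CD·BA·C·CC·CD·BA·C·CC·CD·BA·C·CC·CD·BA·C·CC·CD·BA·C·CC·CD·BA·CD·BA·CD·BA
    A ↦ CC
    B ↦ C
    C ↦ CD
    D ↦ BA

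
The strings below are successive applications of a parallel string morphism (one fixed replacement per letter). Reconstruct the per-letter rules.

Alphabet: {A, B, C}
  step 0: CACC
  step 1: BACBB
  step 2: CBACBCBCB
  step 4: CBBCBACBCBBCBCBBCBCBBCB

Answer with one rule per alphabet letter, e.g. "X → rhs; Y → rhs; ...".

  step 1 ⇒ step 2: BACBB ⇒ CB·AC·B·CB·CB
    A ↦ AC
    B ↦ CB
    C ↦ B

A->AC, B->CB, C->B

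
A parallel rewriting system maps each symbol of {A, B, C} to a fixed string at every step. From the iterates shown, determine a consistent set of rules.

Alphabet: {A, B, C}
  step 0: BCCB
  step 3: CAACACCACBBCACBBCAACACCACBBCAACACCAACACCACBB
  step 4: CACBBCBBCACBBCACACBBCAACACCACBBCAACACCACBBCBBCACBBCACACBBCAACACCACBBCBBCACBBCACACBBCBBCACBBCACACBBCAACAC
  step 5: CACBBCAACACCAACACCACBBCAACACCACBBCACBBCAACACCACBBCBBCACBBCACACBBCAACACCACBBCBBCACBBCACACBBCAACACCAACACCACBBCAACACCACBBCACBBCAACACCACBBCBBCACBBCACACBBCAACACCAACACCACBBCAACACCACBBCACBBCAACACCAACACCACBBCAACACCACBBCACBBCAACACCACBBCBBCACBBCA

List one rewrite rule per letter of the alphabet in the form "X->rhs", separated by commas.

  step 4 ⇒ step 5: CACBBCBBCACBBCACACBBCAACACCACBBCAACACCACBBCBBCACBBCACACBBCAACACCACBBCBBCACBBCACACBBCBBCACBBCACACBBCAACAC ⇒ CA·CBB·CA·AC·AC·CA·AC·AC·CA·CBB·CA·AC·AC·CA·CBB·CA·CBB·CA·AC·AC·CA·CBB·CBB·CA·CBB·CA·CA·CBB·CA·AC·AC·CA·CBB·CBB·CA·CBB·CA·CA·CBB·CA·AC·AC·CA·AC·AC·CA·CBB·CA·AC·AC·CA·CBB·CA·CBB·CA·AC·AC·CA·CBB·CBB·CA·CBB·CA·CA·CBB·CA·AC·AC·CA·AC·AC·CA·CBB·CA·AC·AC·CA·CBB·CA·CBB·CA·AC·AC·CA·AC·AC·CA·CBB·CA·AC·AC·CA·CBB·CA·CBB·CA·AC·AC·CA·CBB·CBB·CA·CBB·CA
    A ↦ CBB
    B ↦ AC
    C ↦ CA

A->CBB, B->AC, C->CA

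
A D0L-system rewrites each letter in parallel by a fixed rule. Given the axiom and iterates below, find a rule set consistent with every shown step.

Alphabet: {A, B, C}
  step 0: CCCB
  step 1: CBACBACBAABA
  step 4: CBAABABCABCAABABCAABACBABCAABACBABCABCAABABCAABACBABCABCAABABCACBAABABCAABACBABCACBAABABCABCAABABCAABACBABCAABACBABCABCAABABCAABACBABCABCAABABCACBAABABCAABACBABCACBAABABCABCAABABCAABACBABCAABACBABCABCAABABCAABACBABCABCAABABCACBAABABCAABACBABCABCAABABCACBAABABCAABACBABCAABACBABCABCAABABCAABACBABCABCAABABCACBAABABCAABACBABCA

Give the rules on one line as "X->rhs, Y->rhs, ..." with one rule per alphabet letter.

  step 0 ⇒ step 1: CCCB ⇒ CBA·CBA·CBA·ABA
    B ↦ ABA
    C ↦ CBA
    A ↦ BCA  (constrained at step 1)

A->BCA, B->ABA, C->CBA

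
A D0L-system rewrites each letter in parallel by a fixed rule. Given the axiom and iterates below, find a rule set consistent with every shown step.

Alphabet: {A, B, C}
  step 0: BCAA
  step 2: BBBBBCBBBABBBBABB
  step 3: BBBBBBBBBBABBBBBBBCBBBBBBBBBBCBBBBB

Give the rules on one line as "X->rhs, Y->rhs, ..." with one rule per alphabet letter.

A->BCB, B->BB, C->A

  step 2 ⇒ step 3: BBBBBCBBBABBBBABB ⇒ BB·BB·BB·BB·BB·A·BB·BB·BB·BCB·BB·BB·BB·BB·BCB·BB·BB
    A ↦ BCB
    B ↦ BB
    C ↦ A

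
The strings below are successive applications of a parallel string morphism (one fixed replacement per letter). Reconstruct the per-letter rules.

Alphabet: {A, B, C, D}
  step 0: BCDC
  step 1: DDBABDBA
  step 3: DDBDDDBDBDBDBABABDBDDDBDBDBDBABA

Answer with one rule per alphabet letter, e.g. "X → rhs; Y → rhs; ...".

A->CC, B->DD, C->BA, D->BD

  step 0 ⇒ step 1: BCDC ⇒ DD·BA·BD·BA
    B ↦ DD
    C ↦ BA
    D ↦ BD
    A ↦ CC  (constrained at step 1)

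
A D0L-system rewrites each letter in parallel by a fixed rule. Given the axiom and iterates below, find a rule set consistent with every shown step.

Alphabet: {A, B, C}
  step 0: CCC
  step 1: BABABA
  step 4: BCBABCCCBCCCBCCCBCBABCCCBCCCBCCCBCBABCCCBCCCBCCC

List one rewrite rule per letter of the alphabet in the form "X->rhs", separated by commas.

  step 0 ⇒ step 1: CCC ⇒ BA·BA·BA
    C ↦ BA
    A ↦ CC  (constrained at step 1)
    B ↦ BC  (constrained at step 1)

A->CC, B->BC, C->BA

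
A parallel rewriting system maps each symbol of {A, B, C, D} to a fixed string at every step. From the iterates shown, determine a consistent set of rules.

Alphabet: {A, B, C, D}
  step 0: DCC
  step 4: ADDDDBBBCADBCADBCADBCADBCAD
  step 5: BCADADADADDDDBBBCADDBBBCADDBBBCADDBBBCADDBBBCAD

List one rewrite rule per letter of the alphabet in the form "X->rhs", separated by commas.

A->BC, B->D, C->BB, D->AD

  step 4 ⇒ step 5: ADDDDBBBCADBCADBCADBCADBCAD ⇒ BC·AD·AD·AD·AD·D·D·D·BB·BC·AD·D·BB·BC·AD·D·BB·BC·AD·D·BB·BC·AD·D·BB·BC·AD
    A ↦ BC
    B ↦ D
    C ↦ BB
    D ↦ AD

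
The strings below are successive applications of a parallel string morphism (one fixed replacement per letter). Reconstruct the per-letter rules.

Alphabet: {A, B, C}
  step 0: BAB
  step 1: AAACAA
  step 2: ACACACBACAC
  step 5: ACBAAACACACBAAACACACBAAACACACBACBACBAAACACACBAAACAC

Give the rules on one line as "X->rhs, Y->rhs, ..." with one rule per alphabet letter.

A->AC, B->AA, C->B

  step 1 ⇒ step 2: AAACAA ⇒ AC·AC·AC·B·AC·AC
    A ↦ AC
    C ↦ B
  step 0 ⇒ step 1: BAB ⇒ AA·AC·AA
    B ↦ AA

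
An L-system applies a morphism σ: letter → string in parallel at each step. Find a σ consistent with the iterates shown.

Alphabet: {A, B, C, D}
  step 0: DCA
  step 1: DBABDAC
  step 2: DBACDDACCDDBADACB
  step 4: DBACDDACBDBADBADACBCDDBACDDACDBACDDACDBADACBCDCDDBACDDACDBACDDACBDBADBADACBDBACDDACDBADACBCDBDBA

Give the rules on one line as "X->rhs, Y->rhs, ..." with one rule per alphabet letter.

A->DAC, B->CD, C->B, D->DBA

  step 1 ⇒ step 2: DBABDAC ⇒ DBA·CD·DAC·CD·DBA·DAC·B
    A ↦ DAC
    B ↦ CD
    C ↦ B
    D ↦ DBA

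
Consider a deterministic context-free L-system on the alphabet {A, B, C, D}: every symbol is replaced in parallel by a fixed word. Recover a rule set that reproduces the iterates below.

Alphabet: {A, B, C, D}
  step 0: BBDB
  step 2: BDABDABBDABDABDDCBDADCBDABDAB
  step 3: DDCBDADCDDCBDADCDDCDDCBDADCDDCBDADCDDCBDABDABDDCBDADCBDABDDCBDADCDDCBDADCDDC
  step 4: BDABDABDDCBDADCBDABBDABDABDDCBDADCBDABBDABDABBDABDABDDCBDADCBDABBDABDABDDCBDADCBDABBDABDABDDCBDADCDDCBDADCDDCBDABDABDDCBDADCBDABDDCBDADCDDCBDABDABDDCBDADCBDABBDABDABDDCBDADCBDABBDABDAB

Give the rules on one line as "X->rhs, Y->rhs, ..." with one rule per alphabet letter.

A->DC, B->DDC, C->B, D->BDA

  step 3 ⇒ step 4: DDCBDADCDDCBDADCDDCDDCBDADCDDCBDADCDDCBDABDABDDCBDADCBDABDDCBDADCDDCBDADCDDC ⇒ BDA·BDA·B·DDC·BDA·DC·BDA·B·BDA·BDA·B·DDC·BDA·DC·BDA·B·BDA·BDA·B·BDA·BDA·B·DDC·BDA·DC·BDA·B·BDA·BDA·B·DDC·BDA·DC·BDA·B·BDA·BDA·B·DDC·BDA·DC·DDC·BDA·DC·DDC·BDA·BDA·B·DDC·BDA·DC·BDA·B·DDC·BDA·DC·DDC·BDA·BDA·B·DDC·BDA·DC·BDA·B·BDA·BDA·B·DDC·BDA·DC·BDA·B·BDA·BDA·B
    A ↦ DC
    B ↦ DDC
    C ↦ B
    D ↦ BDA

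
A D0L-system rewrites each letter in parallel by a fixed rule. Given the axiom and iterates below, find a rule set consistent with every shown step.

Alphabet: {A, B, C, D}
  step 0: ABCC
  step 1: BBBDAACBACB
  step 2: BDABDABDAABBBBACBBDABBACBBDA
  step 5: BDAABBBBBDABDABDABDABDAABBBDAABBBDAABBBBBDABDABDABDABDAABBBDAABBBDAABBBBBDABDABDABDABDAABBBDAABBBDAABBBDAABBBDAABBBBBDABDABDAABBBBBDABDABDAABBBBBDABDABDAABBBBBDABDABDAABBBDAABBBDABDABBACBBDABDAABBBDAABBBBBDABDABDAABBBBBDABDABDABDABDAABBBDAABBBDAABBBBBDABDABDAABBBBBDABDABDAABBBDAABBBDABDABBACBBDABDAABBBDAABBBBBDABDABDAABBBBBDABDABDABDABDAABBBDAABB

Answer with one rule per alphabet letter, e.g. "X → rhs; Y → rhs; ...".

A->BB, B->BDA, C->ACB, D->A

  step 1 ⇒ step 2: BBBDAACBACB ⇒ BDA·BDA·BDA·A·BB·BB·ACB·BDA·BB·ACB·BDA
    A ↦ BB
    B ↦ BDA
    C ↦ ACB
    D ↦ A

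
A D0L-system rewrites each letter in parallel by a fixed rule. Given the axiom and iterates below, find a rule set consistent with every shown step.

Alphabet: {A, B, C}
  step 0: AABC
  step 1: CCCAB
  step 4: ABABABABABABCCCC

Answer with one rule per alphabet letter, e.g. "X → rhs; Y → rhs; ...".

A->C, B->C, C->AB

  step 0 ⇒ step 1: AABC ⇒ C·C·C·AB
    A ↦ C
    B ↦ C
    C ↦ AB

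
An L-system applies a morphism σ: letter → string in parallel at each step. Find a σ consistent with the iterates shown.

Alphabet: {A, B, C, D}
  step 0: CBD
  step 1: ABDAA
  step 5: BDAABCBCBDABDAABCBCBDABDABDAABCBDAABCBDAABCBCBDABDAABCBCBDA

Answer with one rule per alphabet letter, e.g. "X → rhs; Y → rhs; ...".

A->BC, B->BD, C->A, D->AA

  step 0 ⇒ step 1: CBD ⇒ A·BD·AA
    B ↦ BD
    C ↦ A
    D ↦ AA
    A ↦ BC  (constrained at step 1)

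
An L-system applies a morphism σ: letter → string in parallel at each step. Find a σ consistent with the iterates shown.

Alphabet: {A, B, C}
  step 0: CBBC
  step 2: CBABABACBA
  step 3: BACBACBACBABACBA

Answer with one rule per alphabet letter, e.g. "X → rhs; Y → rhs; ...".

  step 2 ⇒ step 3: CBABABACBA ⇒ BA·C·BA·C·BA·C·BA·BA·C·BA
    A ↦ BA
    B ↦ C
    C ↦ BA

A->BA, B->C, C->BA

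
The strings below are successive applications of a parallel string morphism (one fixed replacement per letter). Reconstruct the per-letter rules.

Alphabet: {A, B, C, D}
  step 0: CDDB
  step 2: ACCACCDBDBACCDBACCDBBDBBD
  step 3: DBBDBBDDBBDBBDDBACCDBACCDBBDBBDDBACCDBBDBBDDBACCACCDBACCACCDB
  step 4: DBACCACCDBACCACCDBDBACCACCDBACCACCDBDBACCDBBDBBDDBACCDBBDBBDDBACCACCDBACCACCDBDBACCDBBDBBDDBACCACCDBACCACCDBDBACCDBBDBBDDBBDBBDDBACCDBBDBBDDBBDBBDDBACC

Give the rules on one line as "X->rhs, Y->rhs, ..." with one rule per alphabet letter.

  step 3 ⇒ step 4: DBBDBBDDBBDBBDDBACCDBACCDBBDBBDDBACCDBBDBBDDBACCACCDBACCACCDB ⇒ DB·ACC·ACC·DB·ACC·ACC·DB·DB·ACC·ACC·DB·ACC·ACC·DB·DB·ACC·D·BBD·BBD·DB·ACC·D·BBD·BBD·DB·ACC·ACC·DB·ACC·ACC·DB·DB·ACC·D·BBD·BBD·DB·ACC·ACC·DB·ACC·ACC·DB·DB·ACC·D·BBD·BBD·D·BBD·BBD·DB·ACC·D·BBD·BBD·D·BBD·BBD·DB·ACC
    A ↦ D
    B ↦ ACC
    C ↦ BBD
    D ↦ DB

A->D, B->ACC, C->BBD, D->DB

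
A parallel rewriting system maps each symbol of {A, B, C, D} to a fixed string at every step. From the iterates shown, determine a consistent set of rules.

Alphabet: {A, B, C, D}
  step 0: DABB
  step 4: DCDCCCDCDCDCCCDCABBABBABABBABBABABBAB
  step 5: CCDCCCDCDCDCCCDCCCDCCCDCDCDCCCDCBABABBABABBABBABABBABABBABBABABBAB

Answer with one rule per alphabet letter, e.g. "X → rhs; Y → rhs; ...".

A->B, B->AB, C->DC, D->CC

  step 4 ⇒ step 5: DCDCCCDCDCDCCCDCABBABBABABBABBABABBAB ⇒ CC·DC·CC·DC·DC·DC·CC·DC·CC·DC·CC·DC·DC·DC·CC·DC·B·AB·AB·B·AB·AB·B·AB·B·AB·AB·B·AB·AB·B·AB·B·AB·AB·B·AB
    A ↦ B
    B ↦ AB
    C ↦ DC
    D ↦ CC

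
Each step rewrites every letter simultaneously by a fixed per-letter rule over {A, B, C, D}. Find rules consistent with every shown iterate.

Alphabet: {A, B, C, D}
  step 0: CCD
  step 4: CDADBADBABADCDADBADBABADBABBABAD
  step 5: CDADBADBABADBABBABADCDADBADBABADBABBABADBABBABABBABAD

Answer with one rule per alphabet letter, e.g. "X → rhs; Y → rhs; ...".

A->B, B->BA, C->CD, D->AD

  step 4 ⇒ step 5: CDADBADBABADCDADBADBABADBABBABAD ⇒ CD·AD·B·AD·BA·B·AD·BA·B·BA·B·AD·CD·AD·B·AD·BA·B·AD·BA·B·BA·B·AD·BA·B·BA·BA·B·BA·B·AD
    A ↦ B
    B ↦ BA
    C ↦ CD
    D ↦ AD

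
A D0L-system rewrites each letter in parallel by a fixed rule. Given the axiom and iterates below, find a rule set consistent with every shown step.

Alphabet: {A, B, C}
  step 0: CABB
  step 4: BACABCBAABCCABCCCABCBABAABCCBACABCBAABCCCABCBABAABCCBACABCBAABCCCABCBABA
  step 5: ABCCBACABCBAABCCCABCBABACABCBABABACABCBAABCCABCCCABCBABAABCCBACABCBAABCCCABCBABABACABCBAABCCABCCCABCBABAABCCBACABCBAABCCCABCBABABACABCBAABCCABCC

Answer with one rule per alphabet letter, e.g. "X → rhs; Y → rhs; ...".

A->C, B->ABC, C->BA

  step 4 ⇒ step 5: BACABCBAABCCABCCCABCBABAABCCBACABCBAABCCCABCBABAABCCBACABCBAABCCCABCBABA ⇒ ABC·C·BA·C·ABC·BA·ABC·C·C·ABC·BA·BA·C·ABC·BA·BA·BA·C·ABC·BA·ABC·C·ABC·C·C·ABC·BA·BA·ABC·C·BA·C·ABC·BA·ABC·C·C·ABC·BA·BA·BA·C·ABC·BA·ABC·C·ABC·C·C·ABC·BA·BA·ABC·C·BA·C·ABC·BA·ABC·C·C·ABC·BA·BA·BA·C·ABC·BA·ABC·C·ABC·C
    A ↦ C
    B ↦ ABC
    C ↦ BA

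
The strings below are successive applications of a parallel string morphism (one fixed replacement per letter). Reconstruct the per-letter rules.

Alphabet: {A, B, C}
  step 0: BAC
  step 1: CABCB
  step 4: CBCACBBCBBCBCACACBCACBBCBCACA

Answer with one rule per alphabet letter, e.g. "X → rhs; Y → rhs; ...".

  step 0 ⇒ step 1: BAC ⇒ CA·B·CB
    A ↦ B
    B ↦ CA
    C ↦ CB

A->B, B->CA, C->CB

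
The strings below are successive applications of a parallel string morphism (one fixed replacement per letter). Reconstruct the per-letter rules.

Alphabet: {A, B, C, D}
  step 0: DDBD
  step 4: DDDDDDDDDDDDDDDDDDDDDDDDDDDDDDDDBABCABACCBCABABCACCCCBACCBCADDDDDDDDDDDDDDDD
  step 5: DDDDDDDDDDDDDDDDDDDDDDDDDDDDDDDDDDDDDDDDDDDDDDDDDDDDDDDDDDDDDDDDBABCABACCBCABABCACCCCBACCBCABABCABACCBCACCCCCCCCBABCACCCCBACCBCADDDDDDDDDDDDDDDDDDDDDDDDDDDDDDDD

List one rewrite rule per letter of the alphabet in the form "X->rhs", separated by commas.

A->BCA, B->BA, C->CC, D->DD

  step 4 ⇒ step 5: DDDDDDDDDDDDDDDDDDDDDDDDDDDDDDDDBABCABACCBCABABCACCCCBACCBCADDDDDDDDDDDDDDDD ⇒ DD·DD·DD·DD·DD·DD·DD·DD·DD·DD·DD·DD·DD·DD·DD·DD·DD·DD·DD·DD·DD·DD·DD·DD·DD·DD·DD·DD·DD·DD·DD·DD·BA·BCA·BA·CC·BCA·BA·BCA·CC·CC·BA·CC·BCA·BA·BCA·BA·CC·BCA·CC·CC·CC·CC·BA·BCA·CC·CC·BA·CC·BCA·DD·DD·DD·DD·DD·DD·DD·DD·DD·DD·DD·DD·DD·DD·DD·DD
    A ↦ BCA
    B ↦ BA
    C ↦ CC
    D ↦ DD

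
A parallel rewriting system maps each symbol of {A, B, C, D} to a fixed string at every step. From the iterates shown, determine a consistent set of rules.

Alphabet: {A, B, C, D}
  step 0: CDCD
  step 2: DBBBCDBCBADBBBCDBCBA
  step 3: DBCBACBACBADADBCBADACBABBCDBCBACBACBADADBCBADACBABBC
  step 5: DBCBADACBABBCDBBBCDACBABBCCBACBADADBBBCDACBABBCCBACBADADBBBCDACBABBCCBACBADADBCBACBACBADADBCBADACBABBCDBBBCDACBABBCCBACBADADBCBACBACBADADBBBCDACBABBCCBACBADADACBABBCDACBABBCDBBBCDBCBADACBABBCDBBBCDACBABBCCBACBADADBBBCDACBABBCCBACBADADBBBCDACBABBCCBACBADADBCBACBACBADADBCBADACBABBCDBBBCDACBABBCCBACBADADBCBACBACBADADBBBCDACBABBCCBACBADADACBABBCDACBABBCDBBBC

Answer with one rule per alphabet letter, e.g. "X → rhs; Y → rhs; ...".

A->BBC, B->CBA, C->DA, D->DB

  step 2 ⇒ step 3: DBBBCDBCBADBBBCDBCBA ⇒ DB·CBA·CBA·CBA·DA·DB·CBA·DA·CBA·BBC·DB·CBA·CBA·CBA·DA·DB·CBA·DA·CBA·BBC
    A ↦ BBC
    B ↦ CBA
    C ↦ DA
    D ↦ DB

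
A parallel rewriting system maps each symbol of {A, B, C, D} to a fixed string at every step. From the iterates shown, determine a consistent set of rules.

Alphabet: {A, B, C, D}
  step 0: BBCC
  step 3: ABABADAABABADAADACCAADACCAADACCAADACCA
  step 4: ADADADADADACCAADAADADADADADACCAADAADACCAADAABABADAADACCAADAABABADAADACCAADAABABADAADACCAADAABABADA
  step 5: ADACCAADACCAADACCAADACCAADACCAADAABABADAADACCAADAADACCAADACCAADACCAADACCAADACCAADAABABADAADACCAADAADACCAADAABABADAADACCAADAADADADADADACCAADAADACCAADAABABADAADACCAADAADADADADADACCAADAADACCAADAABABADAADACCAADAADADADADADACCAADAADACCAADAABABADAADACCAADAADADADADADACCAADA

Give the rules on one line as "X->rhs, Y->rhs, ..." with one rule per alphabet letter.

  step 4 ⇒ step 5: ADADADADADACCAADAADADADADADACCAADAADACCAADAABABADAADACCAADAABABADAADACCAADAABABADAADACCAADAABABADA ⇒ ADA·CCA·ADA·CCA·ADA·CCA·ADA·CCA·ADA·CCA·ADA·AB·AB·ADA·ADA·CCA·ADA·ADA·CCA·ADA·CCA·ADA·CCA·ADA·CCA·ADA·CCA·ADA·AB·AB·ADA·ADA·CCA·ADA·ADA·CCA·ADA·AB·AB·ADA·ADA·CCA·ADA·ADA·D·ADA·D·ADA·CCA·ADA·ADA·CCA·ADA·AB·AB·ADA·ADA·CCA·ADA·ADA·D·ADA·D·ADA·CCA·ADA·ADA·CCA·ADA·AB·AB·ADA·ADA·CCA·ADA·ADA·D·ADA·D·ADA·CCA·ADA·ADA·CCA·ADA·AB·AB·ADA·ADA·CCA·ADA·ADA·D·ADA·D·ADA·CCA·ADA
    A ↦ ADA
    B ↦ D
    C ↦ AB
    D ↦ CCA

A->ADA, B->D, C->AB, D->CCA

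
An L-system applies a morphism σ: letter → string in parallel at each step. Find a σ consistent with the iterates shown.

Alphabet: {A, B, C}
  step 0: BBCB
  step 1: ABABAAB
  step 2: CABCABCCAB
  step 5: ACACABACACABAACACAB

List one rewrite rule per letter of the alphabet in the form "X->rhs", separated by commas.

  step 1 ⇒ step 2: ABABAAB ⇒ C·AB·C·AB·C·C·AB
    A ↦ C
    B ↦ AB
  step 0 ⇒ step 1: BBCB ⇒ AB·AB·A·AB
    C ↦ A

A->C, B->AB, C->A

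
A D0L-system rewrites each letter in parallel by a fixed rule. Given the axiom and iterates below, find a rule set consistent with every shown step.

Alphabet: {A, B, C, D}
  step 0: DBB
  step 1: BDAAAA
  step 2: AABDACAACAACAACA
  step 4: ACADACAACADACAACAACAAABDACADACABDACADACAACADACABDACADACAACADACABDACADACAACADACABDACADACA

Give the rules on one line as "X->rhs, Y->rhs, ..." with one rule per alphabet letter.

  step 1 ⇒ step 2: BDAAAA ⇒ AA·BD·ACA·ACA·ACA·ACA
    A ↦ ACA
    B ↦ AA
    D ↦ BD
    C ↦ D  (constrained at step 2)

A->ACA, B->AA, C->D, D->BD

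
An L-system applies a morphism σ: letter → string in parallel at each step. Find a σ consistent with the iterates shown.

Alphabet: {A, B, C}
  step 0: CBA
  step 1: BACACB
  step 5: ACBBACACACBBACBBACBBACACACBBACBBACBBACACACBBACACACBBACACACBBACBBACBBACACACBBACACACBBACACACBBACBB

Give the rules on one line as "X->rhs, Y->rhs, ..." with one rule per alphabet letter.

  step 0 ⇒ step 1: CBA ⇒ B·AC·ACB
    A ↦ ACB
    B ↦ AC
    C ↦ B

A->ACB, B->AC, C->B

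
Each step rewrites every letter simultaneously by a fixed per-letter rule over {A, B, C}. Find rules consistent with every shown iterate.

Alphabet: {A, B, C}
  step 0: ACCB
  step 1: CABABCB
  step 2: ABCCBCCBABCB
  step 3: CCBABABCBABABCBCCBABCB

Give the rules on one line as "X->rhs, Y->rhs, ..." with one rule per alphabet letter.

  step 2 ⇒ step 3: ABCCBCCBABCB ⇒ C·CB·AB·AB·CB·AB·AB·CB·C·CB·AB·CB
    A ↦ C
    B ↦ CB
    C ↦ AB

A->C, B->CB, C->AB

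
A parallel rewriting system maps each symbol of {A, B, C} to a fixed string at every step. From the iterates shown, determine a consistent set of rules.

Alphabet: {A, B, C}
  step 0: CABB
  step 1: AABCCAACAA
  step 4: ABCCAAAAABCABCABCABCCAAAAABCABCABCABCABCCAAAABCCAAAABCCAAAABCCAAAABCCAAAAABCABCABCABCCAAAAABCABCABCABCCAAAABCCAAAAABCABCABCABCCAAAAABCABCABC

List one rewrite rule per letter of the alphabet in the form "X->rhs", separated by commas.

  step 0 ⇒ step 1: CABB ⇒ A·ABC·CAA·CAA
    A ↦ ABC
    B ↦ CAA
    C ↦ A

A->ABC, B->CAA, C->A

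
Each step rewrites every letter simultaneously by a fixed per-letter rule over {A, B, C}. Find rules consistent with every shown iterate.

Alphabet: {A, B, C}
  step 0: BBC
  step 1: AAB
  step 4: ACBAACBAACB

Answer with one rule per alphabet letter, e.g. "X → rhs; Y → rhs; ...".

  step 0 ⇒ step 1: BBC ⇒ A·A·B
    B ↦ A
    C ↦ B
    A ↦ AC  (constrained at step 1)

A->AC, B->A, C->B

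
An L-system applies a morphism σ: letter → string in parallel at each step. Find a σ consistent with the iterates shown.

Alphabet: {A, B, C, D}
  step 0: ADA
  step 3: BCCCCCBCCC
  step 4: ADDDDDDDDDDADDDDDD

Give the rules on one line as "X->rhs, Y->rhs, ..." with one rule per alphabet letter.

A->BC, B->A, C->DD, D->C

  step 3 ⇒ step 4: BCCCCCBCCC ⇒ A·DD·DD·DD·DD·DD·A·DD·DD·DD
    B ↦ A
    C ↦ DD
    A ↦ BC  (constrained at step 0)
    D ↦ C  (constrained at step 0)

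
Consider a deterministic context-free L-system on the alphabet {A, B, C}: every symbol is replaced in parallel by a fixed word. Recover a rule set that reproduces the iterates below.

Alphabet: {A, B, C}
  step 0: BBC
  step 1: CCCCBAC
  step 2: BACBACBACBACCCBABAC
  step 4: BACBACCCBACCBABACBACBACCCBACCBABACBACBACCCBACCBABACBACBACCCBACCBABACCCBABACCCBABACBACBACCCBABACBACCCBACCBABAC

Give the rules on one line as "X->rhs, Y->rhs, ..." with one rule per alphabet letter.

  step 1 ⇒ step 2: CCCCBAC ⇒ BAC·BAC·BAC·BAC·CC·BA·BAC
    A ↦ BA
    B ↦ CC
    C ↦ BAC

A->BA, B->CC, C->BAC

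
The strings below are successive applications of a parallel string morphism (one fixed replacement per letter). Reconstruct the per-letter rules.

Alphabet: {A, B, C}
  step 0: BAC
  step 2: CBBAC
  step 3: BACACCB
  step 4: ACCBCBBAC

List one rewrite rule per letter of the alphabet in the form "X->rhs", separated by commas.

  step 3 ⇒ step 4: BACACCB ⇒ AC·C·B·C·B·B·AC
    A ↦ C
    B ↦ AC
    C ↦ B

A->C, B->AC, C->B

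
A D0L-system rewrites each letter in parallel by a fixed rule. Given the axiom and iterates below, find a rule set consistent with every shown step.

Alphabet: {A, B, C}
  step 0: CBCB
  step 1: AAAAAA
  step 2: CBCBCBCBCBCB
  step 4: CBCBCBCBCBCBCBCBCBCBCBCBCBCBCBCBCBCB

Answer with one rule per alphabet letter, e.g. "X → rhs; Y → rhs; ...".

  step 1 ⇒ step 2: AAAAAA ⇒ CB·CB·CB·CB·CB·CB
    A ↦ CB
  step 0 ⇒ step 1: CBCB ⇒ AA·A·AA·A
    B ↦ A
  step 0 ⇒ step 1: CBCB ⇒ AA·A·AA·A
    C ↦ AA

A->CB, B->A, C->AA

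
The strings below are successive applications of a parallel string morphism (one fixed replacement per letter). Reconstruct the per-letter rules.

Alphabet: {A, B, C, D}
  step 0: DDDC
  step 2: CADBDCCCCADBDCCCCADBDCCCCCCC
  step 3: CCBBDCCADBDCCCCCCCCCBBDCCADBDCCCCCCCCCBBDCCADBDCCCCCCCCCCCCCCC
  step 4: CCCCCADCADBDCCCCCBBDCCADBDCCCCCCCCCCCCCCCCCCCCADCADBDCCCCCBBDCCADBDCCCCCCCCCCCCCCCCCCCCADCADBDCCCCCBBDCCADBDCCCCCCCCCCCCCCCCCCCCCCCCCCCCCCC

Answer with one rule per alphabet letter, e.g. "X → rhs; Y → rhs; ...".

A->B, B->CAD, C->CC, D->BDC

  step 3 ⇒ step 4: CCBBDCCADBDCCCCCCCCCBBDCCADBDCCCCCCCCCBBDCCADBDCCCCCCCCCCCCCCC ⇒ CC·CC·CAD·CAD·BDC·CC·CC·B·BDC·CAD·BDC·CC·CC·CC·CC·CC·CC·CC·CC·CC·CAD·CAD·BDC·CC·CC·B·BDC·CAD·BDC·CC·CC·CC·CC·CC·CC·CC·CC·CC·CAD·CAD·BDC·CC·CC·B·BDC·CAD·BDC·CC·CC·CC·CC·CC·CC·CC·CC·CC·CC·CC·CC·CC·CC·CC
    A ↦ B
    B ↦ CAD
    C ↦ CC
    D ↦ BDC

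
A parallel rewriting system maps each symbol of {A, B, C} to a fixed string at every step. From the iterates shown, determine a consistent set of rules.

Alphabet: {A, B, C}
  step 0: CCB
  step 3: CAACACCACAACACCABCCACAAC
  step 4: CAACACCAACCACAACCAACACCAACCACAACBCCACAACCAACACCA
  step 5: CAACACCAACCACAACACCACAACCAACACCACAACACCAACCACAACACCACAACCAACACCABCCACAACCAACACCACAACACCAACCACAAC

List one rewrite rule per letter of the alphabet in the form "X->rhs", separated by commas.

  step 4 ⇒ step 5: CAACACCAACCACAACCAACACCAACCACAACBCCACAACCAACACCA ⇒ CA·AC·AC·CA·AC·CA·CA·AC·AC·CA·CA·AC·CA·AC·AC·CA·CA·AC·AC·CA·AC·CA·CA·AC·AC·CA·CA·AC·CA·AC·AC·CA·BC·CA·CA·AC·CA·AC·AC·CA·CA·AC·AC·CA·AC·CA·CA·AC
    A ↦ AC
    B ↦ BC
    C ↦ CA

A->AC, B->BC, C->CA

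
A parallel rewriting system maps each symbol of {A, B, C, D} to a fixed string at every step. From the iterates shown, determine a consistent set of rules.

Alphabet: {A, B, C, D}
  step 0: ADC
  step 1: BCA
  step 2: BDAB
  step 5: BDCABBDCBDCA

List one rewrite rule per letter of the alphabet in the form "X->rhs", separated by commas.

  step 1 ⇒ step 2: BCA ⇒ BD·A·B
    A ↦ B
    B ↦ BD
    C ↦ A
  step 0 ⇒ step 1: ADC ⇒ B·C·A
    D ↦ C

A->B, B->BD, C->A, D->C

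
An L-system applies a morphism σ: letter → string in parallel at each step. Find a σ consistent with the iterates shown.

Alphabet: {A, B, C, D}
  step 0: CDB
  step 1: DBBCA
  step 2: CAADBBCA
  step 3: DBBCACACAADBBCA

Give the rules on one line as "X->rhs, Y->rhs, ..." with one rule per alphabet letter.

  step 2 ⇒ step 3: CAADBBCA ⇒ DBB·CA·CA·C·A·A·DBB·CA
    A ↦ CA
    B ↦ A
    C ↦ DBB
    D ↦ C

A->CA, B->A, C->DBB, D->C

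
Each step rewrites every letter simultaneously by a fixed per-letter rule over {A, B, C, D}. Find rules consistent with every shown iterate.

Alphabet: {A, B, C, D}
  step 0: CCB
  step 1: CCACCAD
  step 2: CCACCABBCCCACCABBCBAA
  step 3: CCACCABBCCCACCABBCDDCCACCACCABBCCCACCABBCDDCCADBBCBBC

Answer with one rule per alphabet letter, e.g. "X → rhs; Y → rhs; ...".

A->BBC, B->D, C->CCA, D->BAA

  step 2 ⇒ step 3: CCACCABBCCCACCABBCBAA ⇒ CCA·CCA·BBC·CCA·CCA·BBC·D·D·CCA·CCA·CCA·BBC·CCA·CCA·BBC·D·D·CCA·D·BBC·BBC
    A ↦ BBC
    B ↦ D
    C ↦ CCA
  step 1 ⇒ step 2: CCACCAD ⇒ CCA·CCA·BBC·CCA·CCA·BBC·BAA
    D ↦ BAA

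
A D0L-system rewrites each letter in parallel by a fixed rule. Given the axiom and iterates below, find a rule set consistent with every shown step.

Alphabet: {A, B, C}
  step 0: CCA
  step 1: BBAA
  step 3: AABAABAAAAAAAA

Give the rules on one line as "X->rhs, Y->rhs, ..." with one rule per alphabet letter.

  step 0 ⇒ step 1: CCA ⇒ B·B·AA
    A ↦ AA
    C ↦ B
    B ↦ AC  (constrained at step 1)

A->AA, B->AC, C->B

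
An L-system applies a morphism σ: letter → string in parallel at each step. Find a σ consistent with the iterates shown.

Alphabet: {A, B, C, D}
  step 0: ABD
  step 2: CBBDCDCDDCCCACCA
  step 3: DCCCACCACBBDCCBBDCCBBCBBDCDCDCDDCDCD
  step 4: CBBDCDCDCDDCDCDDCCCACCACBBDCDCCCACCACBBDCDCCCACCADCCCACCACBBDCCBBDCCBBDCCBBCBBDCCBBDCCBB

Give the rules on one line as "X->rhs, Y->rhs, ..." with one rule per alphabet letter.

A->D, B->CCA, C->DC, D->CBB

  step 3 ⇒ step 4: DCCCACCACBBDCCBBDCCBBCBBDCDCDCDDCDCD ⇒ CBB·DC·DC·DC·D·DC·DC·D·DC·CCA·CCA·CBB·DC·DC·CCA·CCA·CBB·DC·DC·CCA·CCA·DC·CCA·CCA·CBB·DC·CBB·DC·CBB·DC·CBB·CBB·DC·CBB·DC·CBB
    A ↦ D
    B ↦ CCA
    C ↦ DC
    D ↦ CBB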